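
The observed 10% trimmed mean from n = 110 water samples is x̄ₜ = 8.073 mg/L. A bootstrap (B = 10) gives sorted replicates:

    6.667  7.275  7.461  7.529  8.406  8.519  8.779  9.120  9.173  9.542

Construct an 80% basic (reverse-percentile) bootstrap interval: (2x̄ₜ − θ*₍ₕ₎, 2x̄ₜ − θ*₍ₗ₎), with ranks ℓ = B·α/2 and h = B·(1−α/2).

(6.973, 9.479)

Percentile endpoints at ranks 1 and 9: θ*₍1₎ = 6.667, θ*₍9₎ = 9.173.
Basic interval reflects these around x̄ₜ:
  lower = 2 × 8.073 − 9.173 = 6.973
  upper = 2 × 8.073 − 6.667 = 9.479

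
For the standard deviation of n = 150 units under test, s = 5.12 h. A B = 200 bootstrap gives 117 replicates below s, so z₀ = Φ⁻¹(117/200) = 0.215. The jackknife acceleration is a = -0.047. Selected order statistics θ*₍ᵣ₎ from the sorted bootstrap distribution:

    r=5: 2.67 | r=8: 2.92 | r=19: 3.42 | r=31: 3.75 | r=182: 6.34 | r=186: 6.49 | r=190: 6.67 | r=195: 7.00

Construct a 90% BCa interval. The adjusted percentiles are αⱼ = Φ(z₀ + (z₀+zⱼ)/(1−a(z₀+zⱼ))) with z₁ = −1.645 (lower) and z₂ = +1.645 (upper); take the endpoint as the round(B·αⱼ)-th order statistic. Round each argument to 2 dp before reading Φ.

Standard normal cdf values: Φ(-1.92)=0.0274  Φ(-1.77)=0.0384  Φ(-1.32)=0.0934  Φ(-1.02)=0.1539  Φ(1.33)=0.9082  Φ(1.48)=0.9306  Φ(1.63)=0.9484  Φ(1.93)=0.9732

(3.42, 7.00)

Lower: z₀ + z₁ = 0.215 + (-1.645) = -1.430; 1 − a(z₀+z₁) = 1 − (-0.047)(-1.430) = 0.9328; argument = 0.215 + (-1.430)/0.9328 = -1.3180 → -1.32.
α₁ = Φ(-1.32) = 0.0934; rank = round(200 × 0.0934) = 19; θ*₍19₎ = 3.42.
Upper: z₀ + z₂ = 1.860; 1 − a(z₀+z₂) = 1.0874; argument = 1.9255 → 1.93; α₂ = 0.9732; rank = 195; θ*₍195₎ = 7.00.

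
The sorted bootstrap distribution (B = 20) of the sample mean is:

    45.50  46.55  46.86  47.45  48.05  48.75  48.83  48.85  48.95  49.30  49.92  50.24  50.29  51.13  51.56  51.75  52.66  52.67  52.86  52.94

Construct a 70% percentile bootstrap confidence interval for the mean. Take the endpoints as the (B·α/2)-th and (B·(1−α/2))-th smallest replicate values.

α = 0.30; lower rank = 20 × 0.150 = 3; upper rank = 20 × 0.850 = 17.
The 3rd smallest replicate is 46.86; the 17th is 52.66.

(46.86, 52.66)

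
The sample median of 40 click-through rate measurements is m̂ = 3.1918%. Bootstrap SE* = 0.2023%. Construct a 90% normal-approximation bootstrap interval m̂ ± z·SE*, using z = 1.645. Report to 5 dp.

(2.85902, 3.52458)

Margin = 1.645 × 0.2023 = 0.332784
Interval: 3.1918 ± 0.332784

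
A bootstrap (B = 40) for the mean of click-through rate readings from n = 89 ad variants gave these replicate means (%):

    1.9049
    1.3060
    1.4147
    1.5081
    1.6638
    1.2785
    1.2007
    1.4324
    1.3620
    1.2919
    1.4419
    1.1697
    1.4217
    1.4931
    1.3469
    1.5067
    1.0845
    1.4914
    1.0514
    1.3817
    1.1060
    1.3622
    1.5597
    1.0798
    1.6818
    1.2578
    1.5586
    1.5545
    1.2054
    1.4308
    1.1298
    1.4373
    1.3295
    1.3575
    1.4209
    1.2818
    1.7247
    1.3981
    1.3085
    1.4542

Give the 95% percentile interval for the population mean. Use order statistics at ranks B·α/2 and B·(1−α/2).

(1.0514, 1.7247)

Sorted replicates: 1.0514, 1.0798, 1.0845, 1.1060, 1.1298, 1.1697, 1.2007, 1.2054, 1.2578, 1.2785, 1.2818, 1.2919, 1.3060, 1.3085, 1.3295, 1.3469, 1.3575, 1.3620, 1.3622, 1.3817, 1.3981, 1.4147, 1.4209, 1.4217, 1.4308, 1.4324, 1.4373, 1.4419, 1.4542, 1.4914, 1.4931, 1.5067, 1.5081, 1.5545, 1.5586, 1.5597, 1.6638, 1.6818, 1.7247, 1.9049
α = 0.05; lower rank = 40 × 0.025 = 1; upper rank = 40 × 0.975 = 39.
The 1st smallest replicate is 1.0514; the 39th is 1.7247.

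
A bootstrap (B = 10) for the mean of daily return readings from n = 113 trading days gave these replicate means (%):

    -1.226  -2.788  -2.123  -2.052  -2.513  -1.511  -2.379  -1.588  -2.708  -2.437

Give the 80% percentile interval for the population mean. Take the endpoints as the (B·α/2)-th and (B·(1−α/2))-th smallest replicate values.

Sorted replicates: -2.788, -2.708, -2.513, -2.437, -2.379, -2.123, -2.052, -1.588, -1.511, -1.226
α = 0.20; lower rank = 10 × 0.100 = 1; upper rank = 10 × 0.900 = 9.
The 1st smallest replicate is -2.788; the 9th is -1.511.

(-2.788, -1.511)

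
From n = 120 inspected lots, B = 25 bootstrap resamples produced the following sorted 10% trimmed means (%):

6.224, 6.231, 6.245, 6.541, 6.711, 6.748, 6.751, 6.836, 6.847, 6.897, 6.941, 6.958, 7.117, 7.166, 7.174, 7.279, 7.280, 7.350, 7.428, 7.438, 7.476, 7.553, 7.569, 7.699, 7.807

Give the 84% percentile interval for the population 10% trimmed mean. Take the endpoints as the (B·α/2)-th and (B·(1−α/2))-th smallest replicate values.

(6.231, 7.569)

α = 0.16; lower rank = 25 × 0.080 = 2; upper rank = 25 × 0.920 = 23.
The 2nd smallest replicate is 6.231; the 23rd is 7.569.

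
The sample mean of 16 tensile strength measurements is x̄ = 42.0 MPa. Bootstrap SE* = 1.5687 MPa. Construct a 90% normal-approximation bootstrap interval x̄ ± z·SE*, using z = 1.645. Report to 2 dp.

(39.42, 44.58)

Margin = 1.645 × 1.5687 = 2.581
Interval: 42.0 ± 2.581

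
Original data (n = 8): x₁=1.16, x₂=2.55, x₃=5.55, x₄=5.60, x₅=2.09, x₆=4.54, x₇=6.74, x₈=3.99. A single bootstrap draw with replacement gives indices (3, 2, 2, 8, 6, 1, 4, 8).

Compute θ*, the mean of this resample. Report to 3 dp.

Resample values: 5.55, 2.55, 2.55, 3.99, 4.54, 1.16, 5.60, 3.99.
Mean = (5.55 + 2.55 + 2.55 + 3.99 + 4.54 + 1.16 + 5.60 + 3.99) / 8 = 29.930 / 8 = 3.741

θ* = 3.741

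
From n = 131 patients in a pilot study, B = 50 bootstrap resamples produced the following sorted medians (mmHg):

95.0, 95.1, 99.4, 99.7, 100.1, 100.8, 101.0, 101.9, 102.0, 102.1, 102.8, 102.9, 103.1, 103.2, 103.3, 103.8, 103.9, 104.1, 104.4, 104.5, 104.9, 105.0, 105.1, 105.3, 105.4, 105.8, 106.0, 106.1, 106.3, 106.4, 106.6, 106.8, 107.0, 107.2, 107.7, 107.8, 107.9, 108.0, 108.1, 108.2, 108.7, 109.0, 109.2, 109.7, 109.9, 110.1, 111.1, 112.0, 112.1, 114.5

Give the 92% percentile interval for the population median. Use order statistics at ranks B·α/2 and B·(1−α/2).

(95.1, 112.0)

α = 0.08; lower rank = 50 × 0.040 = 2; upper rank = 50 × 0.960 = 48.
The 2nd smallest replicate is 95.1; the 48th is 112.0.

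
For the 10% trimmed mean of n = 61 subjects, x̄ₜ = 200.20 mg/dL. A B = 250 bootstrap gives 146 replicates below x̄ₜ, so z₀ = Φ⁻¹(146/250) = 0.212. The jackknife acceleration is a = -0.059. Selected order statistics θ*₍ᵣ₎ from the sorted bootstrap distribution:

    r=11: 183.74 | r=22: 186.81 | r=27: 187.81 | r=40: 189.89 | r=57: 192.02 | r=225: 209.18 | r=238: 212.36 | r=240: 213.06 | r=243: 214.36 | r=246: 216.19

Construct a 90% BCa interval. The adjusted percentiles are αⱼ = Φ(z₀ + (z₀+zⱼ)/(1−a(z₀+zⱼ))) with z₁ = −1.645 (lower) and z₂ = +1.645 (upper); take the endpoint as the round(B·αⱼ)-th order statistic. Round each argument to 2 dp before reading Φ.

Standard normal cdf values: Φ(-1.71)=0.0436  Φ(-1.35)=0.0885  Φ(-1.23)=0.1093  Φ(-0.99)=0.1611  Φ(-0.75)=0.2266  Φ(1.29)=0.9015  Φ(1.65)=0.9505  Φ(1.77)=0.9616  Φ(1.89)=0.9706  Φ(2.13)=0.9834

(186.81, 214.36)

Lower: z₀ + z₁ = 0.212 + (-1.645) = -1.433; 1 − a(z₀+z₁) = 1 − (-0.059)(-1.433) = 0.9155; argument = 0.212 + (-1.433)/0.9155 = -1.3533 → -1.35.
α₁ = Φ(-1.35) = 0.0885; rank = round(250 × 0.0885) = 22; θ*₍22₎ = 186.81.
Upper: z₀ + z₂ = 1.857; 1 − a(z₀+z₂) = 1.1096; argument = 1.8856 → 1.89; α₂ = 0.9706; rank = 243; θ*₍243₎ = 214.36.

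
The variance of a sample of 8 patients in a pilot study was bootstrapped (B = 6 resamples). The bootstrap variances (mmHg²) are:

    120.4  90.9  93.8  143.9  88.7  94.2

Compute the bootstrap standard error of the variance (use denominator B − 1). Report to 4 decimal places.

Bootstrap SE is the standard deviation of the 6 replicate variances.
Mean of replicates: (120.4 + 90.9 + 93.8 + 143.9 + 88.7 + 94.2) / 6 = 631.90000 / 6 = 105.31667
Sum of squared deviations: (+15.08333)² + (−14.41667)² + (−11.51667)² + (+38.58333)² + (−16.61667)² + (−11.11667)² = 2456.34833
Variance = 2456.34833 / 5 = 491.26967
SE* = √491.26967

SE* = 22.1646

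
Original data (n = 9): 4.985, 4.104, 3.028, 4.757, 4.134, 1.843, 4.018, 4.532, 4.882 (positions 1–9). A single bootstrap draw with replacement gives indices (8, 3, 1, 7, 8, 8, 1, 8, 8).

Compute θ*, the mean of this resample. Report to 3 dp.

Resample values: 4.532, 3.028, 4.985, 4.018, 4.532, 4.532, 4.985, 4.532, 4.532.
Mean = (4.532 + 3.028 + 4.985 + 4.018 + 4.532 + 4.532 + 4.985 + 4.532 + 4.532) / 9 = 39.6760 / 9 = 4.408

θ* = 4.408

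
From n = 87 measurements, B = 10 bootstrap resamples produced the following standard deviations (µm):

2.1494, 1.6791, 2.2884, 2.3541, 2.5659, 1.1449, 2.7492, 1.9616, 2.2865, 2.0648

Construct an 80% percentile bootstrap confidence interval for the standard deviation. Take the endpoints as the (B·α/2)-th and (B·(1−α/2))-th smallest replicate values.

Sorted replicates: 1.1449, 1.6791, 1.9616, 2.0648, 2.1494, 2.2865, 2.2884, 2.3541, 2.5659, 2.7492
α = 0.20; lower rank = 10 × 0.100 = 1; upper rank = 10 × 0.900 = 9.
The 1st smallest replicate is 1.1449; the 9th is 2.5659.

(1.1449, 2.5659)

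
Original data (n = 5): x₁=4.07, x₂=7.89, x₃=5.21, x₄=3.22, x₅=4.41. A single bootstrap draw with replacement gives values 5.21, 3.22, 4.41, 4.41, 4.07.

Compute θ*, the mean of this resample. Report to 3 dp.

Mean = (5.21 + 3.22 + 4.41 + 4.41 + 4.07) / 5 = 21.320 / 5 = 4.264

θ* = 4.264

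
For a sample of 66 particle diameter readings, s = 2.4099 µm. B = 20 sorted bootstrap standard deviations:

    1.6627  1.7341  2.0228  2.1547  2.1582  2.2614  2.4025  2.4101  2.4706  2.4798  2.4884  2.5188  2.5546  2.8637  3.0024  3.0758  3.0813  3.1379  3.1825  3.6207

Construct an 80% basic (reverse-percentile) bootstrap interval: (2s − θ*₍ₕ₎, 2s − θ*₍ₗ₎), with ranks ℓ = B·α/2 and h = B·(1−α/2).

(1.6819, 3.0857)

Percentile endpoints at ranks 2 and 18: θ*₍2₎ = 1.7341, θ*₍18₎ = 3.1379.
Basic interval reflects these around s:
  lower = 2 × 2.4099 − 3.1379 = 1.6819
  upper = 2 × 2.4099 − 1.7341 = 3.0857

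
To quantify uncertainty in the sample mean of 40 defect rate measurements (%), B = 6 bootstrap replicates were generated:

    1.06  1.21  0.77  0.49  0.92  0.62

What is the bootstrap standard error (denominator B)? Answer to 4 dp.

Bootstrap SE is the standard deviation of the 6 replicate means.
Mean of replicates: (1.06 + 1.21 + 0.77 + 0.49 + 0.92 + 0.62) / 6 = 5.07000 / 6 = 0.84500
Sum of squared deviations: (+0.21500)² + (+0.36500)² + (−0.07500)² + (−0.35500)² + (+0.07500)² + (−0.22500)² = 0.36735
Variance = 0.36735 / 6 = 0.06123
SE* = √0.06123

SE* = 0.2474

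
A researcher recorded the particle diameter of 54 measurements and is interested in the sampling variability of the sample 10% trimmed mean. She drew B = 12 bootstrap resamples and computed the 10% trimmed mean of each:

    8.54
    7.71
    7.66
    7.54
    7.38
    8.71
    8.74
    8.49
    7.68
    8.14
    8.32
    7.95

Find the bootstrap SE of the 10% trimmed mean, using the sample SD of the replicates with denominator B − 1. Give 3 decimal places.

Bootstrap SE is the standard deviation of the 12 replicate 10% trimmed means.
Mean of replicates: (8.54 + 7.71 + 7.66 + 7.54 + 7.38 + 8.71 + 8.74 + 8.49 + 7.68 + 8.14 + 8.32 + 7.95) / 12 = 96.8600 / 12 = 8.0717
Sum of squared deviations: (+0.4683)² + (−0.3617)² + (−0.4117)² + (−0.5317)² + (−0.6917)² + (+0.6383)² + (+0.6683)² + (+0.4183)² + (−0.3917)² + (+0.0683)² + (+0.2483)² + (−0.1217)² = 2.5444
Variance = 2.5444 / 11 = 0.2313
SE* = √0.2313

SE* = 0.481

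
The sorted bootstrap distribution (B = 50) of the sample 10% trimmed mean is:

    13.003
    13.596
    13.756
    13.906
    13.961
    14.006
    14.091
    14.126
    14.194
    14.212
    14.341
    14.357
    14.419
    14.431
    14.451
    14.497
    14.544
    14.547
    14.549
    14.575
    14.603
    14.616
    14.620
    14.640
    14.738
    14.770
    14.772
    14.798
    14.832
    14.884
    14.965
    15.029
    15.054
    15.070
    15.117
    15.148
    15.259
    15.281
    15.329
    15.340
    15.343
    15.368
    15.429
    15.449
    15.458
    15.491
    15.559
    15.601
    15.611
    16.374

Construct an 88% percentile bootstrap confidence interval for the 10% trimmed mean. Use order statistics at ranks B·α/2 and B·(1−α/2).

(13.756, 15.559)

α = 0.12; lower rank = 50 × 0.060 = 3; upper rank = 50 × 0.940 = 47.
The 3rd smallest replicate is 13.756; the 47th is 15.559.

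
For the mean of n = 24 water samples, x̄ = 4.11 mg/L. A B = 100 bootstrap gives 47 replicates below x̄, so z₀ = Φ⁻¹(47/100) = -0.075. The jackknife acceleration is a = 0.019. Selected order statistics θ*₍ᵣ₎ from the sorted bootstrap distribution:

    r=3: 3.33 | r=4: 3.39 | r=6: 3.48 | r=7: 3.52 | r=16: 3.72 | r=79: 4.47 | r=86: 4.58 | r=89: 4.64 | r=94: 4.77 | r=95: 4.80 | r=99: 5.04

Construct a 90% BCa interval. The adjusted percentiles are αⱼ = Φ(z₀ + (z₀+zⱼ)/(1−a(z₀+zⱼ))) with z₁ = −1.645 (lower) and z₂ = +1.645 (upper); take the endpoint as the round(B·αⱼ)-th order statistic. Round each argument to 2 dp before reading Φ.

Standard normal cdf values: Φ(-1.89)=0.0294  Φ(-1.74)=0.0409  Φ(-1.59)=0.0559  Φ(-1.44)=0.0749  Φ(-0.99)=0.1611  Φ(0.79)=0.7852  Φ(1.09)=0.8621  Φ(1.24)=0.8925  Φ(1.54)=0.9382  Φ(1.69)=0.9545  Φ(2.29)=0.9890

Lower: z₀ + z₁ = -0.075 + (-1.645) = -1.720; 1 − a(z₀+z₁) = 1 − (0.019)(-1.720) = 1.0327; argument = -0.075 + (-1.720)/1.0327 = -1.7406 → -1.74.
α₁ = Φ(-1.74) = 0.0409; rank = round(100 × 0.0409) = 4; θ*₍4₎ = 3.39.
Upper: z₀ + z₂ = 1.570; 1 − a(z₀+z₂) = 0.9702; argument = 1.5433 → 1.54; α₂ = 0.9382; rank = 94; θ*₍94₎ = 4.77.

(3.39, 4.77)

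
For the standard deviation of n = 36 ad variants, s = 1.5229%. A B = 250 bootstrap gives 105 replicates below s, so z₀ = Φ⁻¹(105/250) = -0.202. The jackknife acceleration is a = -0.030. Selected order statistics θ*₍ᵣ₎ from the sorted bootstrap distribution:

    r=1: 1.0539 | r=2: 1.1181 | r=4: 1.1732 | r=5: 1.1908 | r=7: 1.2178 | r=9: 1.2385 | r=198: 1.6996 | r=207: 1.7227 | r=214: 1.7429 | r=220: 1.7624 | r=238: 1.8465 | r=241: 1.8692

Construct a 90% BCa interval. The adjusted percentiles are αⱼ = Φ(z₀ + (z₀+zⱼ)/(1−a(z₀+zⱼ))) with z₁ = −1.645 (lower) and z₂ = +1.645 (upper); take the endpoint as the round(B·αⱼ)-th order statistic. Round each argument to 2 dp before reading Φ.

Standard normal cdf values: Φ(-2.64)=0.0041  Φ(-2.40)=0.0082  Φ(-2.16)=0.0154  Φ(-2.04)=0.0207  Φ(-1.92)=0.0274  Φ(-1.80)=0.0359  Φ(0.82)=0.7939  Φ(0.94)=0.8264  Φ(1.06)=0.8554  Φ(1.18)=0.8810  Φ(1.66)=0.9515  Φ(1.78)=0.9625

Lower: z₀ + z₁ = -0.202 + (-1.645) = -1.847; 1 − a(z₀+z₁) = 1 − (-0.030)(-1.847) = 0.9446; argument = -0.202 + (-1.847)/0.9446 = -2.1573 → -2.16.
α₁ = Φ(-2.16) = 0.0154; rank = round(250 × 0.0154) = 4; θ*₍4₎ = 1.1732.
Upper: z₀ + z₂ = 1.443; 1 − a(z₀+z₂) = 1.0433; argument = 1.1811 → 1.18; α₂ = 0.8810; rank = 220; θ*₍220₎ = 1.7624.

(1.1732, 1.7624)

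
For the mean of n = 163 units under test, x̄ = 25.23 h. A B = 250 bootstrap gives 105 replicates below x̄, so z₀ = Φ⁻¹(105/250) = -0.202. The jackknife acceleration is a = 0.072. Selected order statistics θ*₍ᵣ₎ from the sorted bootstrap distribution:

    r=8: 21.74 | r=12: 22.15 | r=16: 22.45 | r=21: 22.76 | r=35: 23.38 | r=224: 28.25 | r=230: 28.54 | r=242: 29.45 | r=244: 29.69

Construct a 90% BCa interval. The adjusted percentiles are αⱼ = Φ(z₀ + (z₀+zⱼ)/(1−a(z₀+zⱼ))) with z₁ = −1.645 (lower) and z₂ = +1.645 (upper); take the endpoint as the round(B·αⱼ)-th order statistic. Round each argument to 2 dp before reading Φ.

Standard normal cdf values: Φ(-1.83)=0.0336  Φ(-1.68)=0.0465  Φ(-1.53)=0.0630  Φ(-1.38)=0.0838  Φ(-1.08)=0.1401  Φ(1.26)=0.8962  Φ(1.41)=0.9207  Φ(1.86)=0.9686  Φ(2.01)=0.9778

Lower: z₀ + z₁ = -0.202 + (-1.645) = -1.847; 1 − a(z₀+z₁) = 1 − (0.072)(-1.847) = 1.1330; argument = -0.202 + (-1.847)/1.1330 = -1.8322 → -1.83.
α₁ = Φ(-1.83) = 0.0336; rank = round(250 × 0.0336) = 8; θ*₍8₎ = 21.74.
Upper: z₀ + z₂ = 1.443; 1 − a(z₀+z₂) = 0.8961; argument = 1.4083 → 1.41; α₂ = 0.9207; rank = 230; θ*₍230₎ = 28.54.

(21.74, 28.54)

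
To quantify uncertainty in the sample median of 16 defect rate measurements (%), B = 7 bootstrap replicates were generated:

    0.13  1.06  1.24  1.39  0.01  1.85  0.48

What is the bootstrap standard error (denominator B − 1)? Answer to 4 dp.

Bootstrap SE is the standard deviation of the 7 replicate medians.
Mean of replicates: (0.13 + 1.06 + 1.24 + 1.39 + 0.01 + 1.85 + 0.48) / 7 = 6.16000 / 7 = 0.88000
Sum of squared deviations: (−0.75000)² + (+0.18000)² + (+0.36000)² + (+0.51000)² + (−0.87000)² + (+0.97000)² + (−0.40000)² = 2.84240
Variance = 2.84240 / 6 = 0.47373
SE* = √0.47373

SE* = 0.6883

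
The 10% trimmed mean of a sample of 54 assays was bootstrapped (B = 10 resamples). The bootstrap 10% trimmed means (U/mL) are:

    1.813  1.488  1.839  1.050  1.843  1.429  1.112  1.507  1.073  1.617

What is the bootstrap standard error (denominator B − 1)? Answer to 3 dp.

Bootstrap SE is the standard deviation of the 10 replicate 10% trimmed means.
Mean of replicates: (1.813 + 1.488 + 1.839 + 1.050 + 1.843 + 1.429 + 1.112 + 1.507 + 1.073 + 1.617) / 10 = 14.7710 / 10 = 1.4771
Sum of squared deviations: (+0.3359)² + (+0.0109)² + (+0.3619)² + (−0.4271)² + (+0.3659)² + (−0.0481)² + (−0.3651)² + (+0.0299)² + (−0.4041)² + (+0.1399)² = 0.8796
Variance = 0.8796 / 9 = 0.0977
SE* = √0.0977

SE* = 0.313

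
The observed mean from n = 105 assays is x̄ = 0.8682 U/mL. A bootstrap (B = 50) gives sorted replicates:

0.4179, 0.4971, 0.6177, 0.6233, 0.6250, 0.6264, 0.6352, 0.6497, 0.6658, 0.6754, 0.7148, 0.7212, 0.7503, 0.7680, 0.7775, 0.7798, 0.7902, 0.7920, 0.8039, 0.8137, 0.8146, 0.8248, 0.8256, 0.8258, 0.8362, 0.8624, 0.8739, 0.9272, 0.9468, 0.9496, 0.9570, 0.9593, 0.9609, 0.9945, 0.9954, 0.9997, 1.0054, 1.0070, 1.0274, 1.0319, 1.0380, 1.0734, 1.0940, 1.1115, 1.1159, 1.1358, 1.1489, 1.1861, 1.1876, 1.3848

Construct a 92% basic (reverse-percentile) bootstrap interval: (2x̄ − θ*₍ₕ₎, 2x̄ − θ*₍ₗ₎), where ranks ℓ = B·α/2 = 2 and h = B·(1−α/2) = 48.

(0.5503, 1.2393)

Percentile endpoints at ranks 2 and 48: θ*₍2₎ = 0.4971, θ*₍48₎ = 1.1861.
Basic interval reflects these around x̄:
  lower = 2 × 0.8682 − 1.1861 = 0.5503
  upper = 2 × 0.8682 − 0.4971 = 1.2393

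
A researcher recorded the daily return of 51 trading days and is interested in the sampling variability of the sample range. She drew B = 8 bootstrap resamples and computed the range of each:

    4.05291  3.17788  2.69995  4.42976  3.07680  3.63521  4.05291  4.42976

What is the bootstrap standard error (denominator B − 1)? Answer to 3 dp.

Bootstrap SE is the standard deviation of the 8 replicate ranges.
Mean of replicates: (4.05291 + 3.17788 + 2.69995 + 4.42976 + 3.07680 + 3.63521 + 4.05291 + 4.42976) / 8 = 29.555180 / 8 = 3.694398
Sum of squared deviations: (+0.358512)² + (−0.516517)² + (−0.994448)² + (+0.735362)² + (−0.617598)² + (−0.059188)² + (+0.358512)² + (+0.735362)² = 2.979224
Variance = 2.979224 / 7 = 0.425603
SE* = √0.425603

SE* = 0.652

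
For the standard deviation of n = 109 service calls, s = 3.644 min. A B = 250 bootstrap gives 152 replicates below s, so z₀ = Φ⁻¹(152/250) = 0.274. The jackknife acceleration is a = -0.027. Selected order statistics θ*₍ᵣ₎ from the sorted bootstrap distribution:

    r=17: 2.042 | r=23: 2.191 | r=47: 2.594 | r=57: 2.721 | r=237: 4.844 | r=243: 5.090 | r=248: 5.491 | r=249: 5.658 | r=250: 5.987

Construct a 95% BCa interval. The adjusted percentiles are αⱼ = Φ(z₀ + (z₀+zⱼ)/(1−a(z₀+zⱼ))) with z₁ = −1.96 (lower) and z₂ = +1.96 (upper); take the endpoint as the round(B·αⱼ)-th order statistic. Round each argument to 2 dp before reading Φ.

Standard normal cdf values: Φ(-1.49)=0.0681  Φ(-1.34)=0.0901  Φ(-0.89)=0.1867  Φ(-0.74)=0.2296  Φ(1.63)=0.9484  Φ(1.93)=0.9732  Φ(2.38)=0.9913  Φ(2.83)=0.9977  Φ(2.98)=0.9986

Lower: z₀ + z₁ = 0.274 + (-1.960) = -1.686; 1 − a(z₀+z₁) = 1 − (-0.027)(-1.686) = 0.9545; argument = 0.274 + (-1.686)/0.9545 = -1.4924 → -1.49.
α₁ = Φ(-1.49) = 0.0681; rank = round(250 × 0.0681) = 17; θ*₍17₎ = 2.042.
Upper: z₀ + z₂ = 2.234; 1 − a(z₀+z₂) = 1.0603; argument = 2.3809 → 2.38; α₂ = 0.9913; rank = 248; θ*₍248₎ = 5.491.

(2.042, 5.491)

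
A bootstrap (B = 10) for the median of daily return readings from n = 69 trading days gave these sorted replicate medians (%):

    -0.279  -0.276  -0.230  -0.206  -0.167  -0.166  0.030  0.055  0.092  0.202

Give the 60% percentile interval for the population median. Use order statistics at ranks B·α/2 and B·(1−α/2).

(-0.276, 0.055)

α = 0.40; lower rank = 10 × 0.200 = 2; upper rank = 10 × 0.800 = 8.
The 2nd smallest replicate is -0.276; the 8th is 0.055.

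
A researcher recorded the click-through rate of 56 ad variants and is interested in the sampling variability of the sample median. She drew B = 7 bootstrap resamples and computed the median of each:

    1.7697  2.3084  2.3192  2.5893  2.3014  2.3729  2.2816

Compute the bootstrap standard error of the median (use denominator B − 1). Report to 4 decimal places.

Bootstrap SE is the standard deviation of the 7 replicate medians.
Mean of replicates: (1.7697 + 2.3084 + 2.3192 + 2.5893 + 2.3014 + 2.3729 + 2.2816) / 7 = 15.94250 / 7 = 2.27750
Sum of squared deviations: (−0.50780)² + (+0.03090)² + (+0.04170)² + (+0.31180)² + (+0.02390)² + (+0.09540)² + (+0.00410)² = 0.36746
Variance = 0.36746 / 6 = 0.06124
SE* = √0.06124

SE* = 0.2475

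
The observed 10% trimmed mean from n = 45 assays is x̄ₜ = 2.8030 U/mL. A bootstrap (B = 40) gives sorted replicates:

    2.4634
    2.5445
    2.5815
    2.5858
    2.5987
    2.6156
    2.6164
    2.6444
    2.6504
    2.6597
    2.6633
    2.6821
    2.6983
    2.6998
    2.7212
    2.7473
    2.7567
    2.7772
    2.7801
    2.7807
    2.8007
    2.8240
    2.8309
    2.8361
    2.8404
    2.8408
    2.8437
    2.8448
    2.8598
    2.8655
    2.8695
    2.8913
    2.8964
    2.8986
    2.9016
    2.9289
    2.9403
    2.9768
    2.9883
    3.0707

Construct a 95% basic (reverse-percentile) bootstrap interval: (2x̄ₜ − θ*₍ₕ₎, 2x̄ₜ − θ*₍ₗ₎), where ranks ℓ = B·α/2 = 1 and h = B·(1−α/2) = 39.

Percentile endpoints at ranks 1 and 39: θ*₍1₎ = 2.4634, θ*₍39₎ = 2.9883.
Basic interval reflects these around x̄ₜ:
  lower = 2 × 2.8030 − 2.9883 = 2.6177
  upper = 2 × 2.8030 − 2.4634 = 3.1426

(2.6177, 3.1426)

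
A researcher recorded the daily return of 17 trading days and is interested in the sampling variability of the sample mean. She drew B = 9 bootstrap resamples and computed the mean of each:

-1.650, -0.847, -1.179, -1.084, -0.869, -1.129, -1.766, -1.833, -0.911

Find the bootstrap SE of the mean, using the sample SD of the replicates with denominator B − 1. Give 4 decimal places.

SE* = 0.3930

Bootstrap SE is the standard deviation of the 9 replicate means.
Mean of replicates: ((-1.650) + (-0.847) + (-1.179) + (-1.084) + (-0.869) + (-1.129) + (-1.766) + (-1.833) + (-0.911)) / 9 = -11.26800 / 9 = -1.25200
Sum of squared deviations: (−0.39800)² + (+0.40500)² + (+0.07300)² + (+0.16800)² + (+0.38300)² + (+0.12300)² + (−0.51400)² + (−0.58100)² + (+0.34100)² = 1.23584
Variance = 1.23584 / 8 = 0.15448
SE* = √0.15448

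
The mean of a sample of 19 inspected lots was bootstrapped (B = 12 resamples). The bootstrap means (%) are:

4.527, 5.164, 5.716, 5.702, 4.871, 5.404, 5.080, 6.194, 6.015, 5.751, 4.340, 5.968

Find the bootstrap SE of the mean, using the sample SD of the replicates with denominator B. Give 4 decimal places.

Bootstrap SE is the standard deviation of the 12 replicate means.
Mean of replicates: (4.527 + 5.164 + 5.716 + 5.702 + 4.871 + 5.404 + 5.080 + 6.194 + 6.015 + 5.751 + 4.340 + 5.968) / 12 = 64.73200 / 12 = 5.39433
Sum of squared deviations: (−0.86733)² + (−0.23033)² + (+0.32167)² + (+0.30767)² + (−0.52333)² + (+0.00967)² + (−0.31433)² + (+0.79967)² + (+0.62067)² + (+0.35667)² + (−1.05433)² + (+0.57367)² = 3.96884
Variance = 3.96884 / 12 = 0.33074
SE* = √0.33074

SE* = 0.5751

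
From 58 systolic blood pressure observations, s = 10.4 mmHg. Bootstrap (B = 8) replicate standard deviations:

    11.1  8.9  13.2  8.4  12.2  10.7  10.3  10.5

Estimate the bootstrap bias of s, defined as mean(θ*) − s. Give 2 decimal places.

mean(θ*) = (11.1 + 8.9 + 13.2 + 8.4 + 12.2 + 10.7 + 10.3 + 10.5) / 8 = 10.662
bias = 10.662 − 10.4

bias = +0.26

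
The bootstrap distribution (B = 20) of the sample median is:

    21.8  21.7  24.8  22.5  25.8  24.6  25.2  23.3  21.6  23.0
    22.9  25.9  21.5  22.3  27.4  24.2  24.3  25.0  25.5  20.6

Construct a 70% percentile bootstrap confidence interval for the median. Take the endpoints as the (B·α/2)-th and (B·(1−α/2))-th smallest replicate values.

Sorted replicates: 20.6, 21.5, 21.6, 21.7, 21.8, 22.3, 22.5, 22.9, 23.0, 23.3, 24.2, 24.3, 24.6, 24.8, 25.0, 25.2, 25.5, 25.8, 25.9, 27.4
α = 0.30; lower rank = 20 × 0.150 = 3; upper rank = 20 × 0.850 = 17.
The 3rd smallest replicate is 21.6; the 17th is 25.5.

(21.6, 25.5)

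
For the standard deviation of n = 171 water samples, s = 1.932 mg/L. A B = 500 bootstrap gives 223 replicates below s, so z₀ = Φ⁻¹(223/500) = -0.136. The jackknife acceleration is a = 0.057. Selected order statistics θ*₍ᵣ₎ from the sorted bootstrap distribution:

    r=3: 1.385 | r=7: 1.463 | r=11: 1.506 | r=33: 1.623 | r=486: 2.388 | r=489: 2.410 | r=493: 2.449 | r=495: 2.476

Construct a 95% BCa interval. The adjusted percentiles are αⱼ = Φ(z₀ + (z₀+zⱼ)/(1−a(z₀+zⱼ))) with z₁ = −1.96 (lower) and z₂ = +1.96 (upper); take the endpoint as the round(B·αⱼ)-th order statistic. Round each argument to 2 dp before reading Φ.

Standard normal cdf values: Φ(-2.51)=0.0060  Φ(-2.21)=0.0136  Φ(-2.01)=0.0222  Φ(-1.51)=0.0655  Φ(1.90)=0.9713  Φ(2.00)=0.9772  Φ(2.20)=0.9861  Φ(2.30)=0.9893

Lower: z₀ + z₁ = -0.136 + (-1.960) = -2.096; 1 − a(z₀+z₁) = 1 − (0.057)(-2.096) = 1.1195; argument = -0.136 + (-2.096)/1.1195 = -2.0083 → -2.01.
α₁ = Φ(-2.01) = 0.0222; rank = round(500 × 0.0222) = 11; θ*₍11₎ = 1.506.
Upper: z₀ + z₂ = 1.824; 1 − a(z₀+z₂) = 0.8960; argument = 1.8996 → 1.90; α₂ = 0.9713; rank = 486; θ*₍486₎ = 2.388.

(1.506, 2.388)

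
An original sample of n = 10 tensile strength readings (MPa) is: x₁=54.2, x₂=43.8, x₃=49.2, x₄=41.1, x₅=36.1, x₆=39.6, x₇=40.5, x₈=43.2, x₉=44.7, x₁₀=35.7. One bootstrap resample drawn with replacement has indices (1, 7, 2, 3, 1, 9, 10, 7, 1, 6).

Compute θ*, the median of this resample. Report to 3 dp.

Resample values: 54.2, 40.5, 43.8, 49.2, 54.2, 44.7, 35.7, 40.5, 54.2, 39.6.
Sorted: 35.7, 39.6, 40.5, 40.5, 43.8, 44.7, 49.2, 54.2, 54.2, 54.2
Median = average of the two middle values = 44.250

θ* = 44.250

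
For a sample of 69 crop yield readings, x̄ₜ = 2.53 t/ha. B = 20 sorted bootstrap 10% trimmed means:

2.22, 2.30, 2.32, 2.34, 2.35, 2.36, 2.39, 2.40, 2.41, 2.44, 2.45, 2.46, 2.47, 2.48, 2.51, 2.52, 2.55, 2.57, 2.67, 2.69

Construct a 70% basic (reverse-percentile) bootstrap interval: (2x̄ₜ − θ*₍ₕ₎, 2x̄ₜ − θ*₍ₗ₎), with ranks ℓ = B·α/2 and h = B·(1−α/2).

(2.51, 2.74)

Percentile endpoints at ranks 3 and 17: θ*₍3₎ = 2.32, θ*₍17₎ = 2.55.
Basic interval reflects these around x̄ₜ:
  lower = 2 × 2.53 − 2.55 = 2.51
  upper = 2 × 2.53 − 2.32 = 2.74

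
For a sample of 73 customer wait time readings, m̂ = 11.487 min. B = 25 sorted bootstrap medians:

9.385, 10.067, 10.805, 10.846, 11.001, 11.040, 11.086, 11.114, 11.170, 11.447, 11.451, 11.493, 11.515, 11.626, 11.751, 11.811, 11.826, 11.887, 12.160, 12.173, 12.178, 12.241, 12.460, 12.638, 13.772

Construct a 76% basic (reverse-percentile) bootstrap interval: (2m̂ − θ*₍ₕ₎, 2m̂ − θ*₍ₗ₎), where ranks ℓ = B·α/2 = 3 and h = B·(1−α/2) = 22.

Percentile endpoints at ranks 3 and 22: θ*₍3₎ = 10.805, θ*₍22₎ = 12.241.
Basic interval reflects these around m̂:
  lower = 2 × 11.487 − 12.241 = 10.733
  upper = 2 × 11.487 − 10.805 = 12.169

(10.733, 12.169)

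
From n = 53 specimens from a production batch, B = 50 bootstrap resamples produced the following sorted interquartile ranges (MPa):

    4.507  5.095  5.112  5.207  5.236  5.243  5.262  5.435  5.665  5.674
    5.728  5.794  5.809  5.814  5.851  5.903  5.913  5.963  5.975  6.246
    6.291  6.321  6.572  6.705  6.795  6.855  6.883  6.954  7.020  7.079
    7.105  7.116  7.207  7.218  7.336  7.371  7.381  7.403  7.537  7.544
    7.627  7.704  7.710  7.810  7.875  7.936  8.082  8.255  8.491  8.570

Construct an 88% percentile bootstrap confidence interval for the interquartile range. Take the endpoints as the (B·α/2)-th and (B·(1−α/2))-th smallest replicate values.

(5.112, 8.082)

α = 0.12; lower rank = 50 × 0.060 = 3; upper rank = 50 × 0.940 = 47.
The 3rd smallest replicate is 5.112; the 47th is 8.082.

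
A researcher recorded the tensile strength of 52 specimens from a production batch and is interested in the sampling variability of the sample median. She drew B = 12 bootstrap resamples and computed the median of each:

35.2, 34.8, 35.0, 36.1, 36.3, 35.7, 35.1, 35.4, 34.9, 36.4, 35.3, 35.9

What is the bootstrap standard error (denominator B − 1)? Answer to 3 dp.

Bootstrap SE is the standard deviation of the 12 replicate medians.
Mean of replicates: (35.2 + 34.8 + 35.0 + 36.1 + 36.3 + 35.7 + 35.1 + 35.4 + 34.9 + 36.4 + 35.3 + 35.9) / 12 = 426.1000 / 12 = 35.5083
Sum of squared deviations: (−0.3083)² + (−0.7083)² + (−0.5083)² + (+0.5917)² + (+0.7917)² + (+0.1917)² + (−0.4083)² + (−0.1083)² + (−0.6083)² + (+0.8917)² + (−0.2083)² + (+0.3917)² = 3.4092
Variance = 3.4092 / 11 = 0.3099
SE* = √0.3099

SE* = 0.557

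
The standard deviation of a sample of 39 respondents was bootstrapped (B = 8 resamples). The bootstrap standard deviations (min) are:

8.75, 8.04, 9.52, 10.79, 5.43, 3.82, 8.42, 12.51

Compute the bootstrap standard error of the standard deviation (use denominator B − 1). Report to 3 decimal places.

Bootstrap SE is the standard deviation of the 8 replicate standard deviations.
Mean of replicates: (8.75 + 8.04 + 9.52 + 10.79 + 5.43 + 3.82 + 8.42 + 12.51) / 8 = 67.2800 / 8 = 8.4100
Sum of squared deviations: (+0.3400)² + (−0.3700)² + (+1.1100)² + (+2.3800)² + (−2.9800)² + (−4.5900)² + (+0.0100)² + (+4.1000)² = 53.9076
Variance = 53.9076 / 7 = 7.7011
SE* = √7.7011

SE* = 2.775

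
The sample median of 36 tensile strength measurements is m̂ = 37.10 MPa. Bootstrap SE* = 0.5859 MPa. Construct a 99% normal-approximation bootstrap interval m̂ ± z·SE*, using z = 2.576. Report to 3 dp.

(35.591, 38.609)

Margin = 2.576 × 0.5859 = 1.5093
Interval: 37.10 ± 1.5093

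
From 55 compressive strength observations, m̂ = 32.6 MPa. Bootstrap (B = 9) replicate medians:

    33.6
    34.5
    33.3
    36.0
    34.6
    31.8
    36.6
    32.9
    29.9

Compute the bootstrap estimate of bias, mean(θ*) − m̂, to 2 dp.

mean(θ*) = (33.6 + 34.5 + 33.3 + 36.0 + 34.6 + 31.8 + 36.6 + 32.9 + 29.9) / 9 = 33.689
bias = 33.689 − 32.6

bias = +1.09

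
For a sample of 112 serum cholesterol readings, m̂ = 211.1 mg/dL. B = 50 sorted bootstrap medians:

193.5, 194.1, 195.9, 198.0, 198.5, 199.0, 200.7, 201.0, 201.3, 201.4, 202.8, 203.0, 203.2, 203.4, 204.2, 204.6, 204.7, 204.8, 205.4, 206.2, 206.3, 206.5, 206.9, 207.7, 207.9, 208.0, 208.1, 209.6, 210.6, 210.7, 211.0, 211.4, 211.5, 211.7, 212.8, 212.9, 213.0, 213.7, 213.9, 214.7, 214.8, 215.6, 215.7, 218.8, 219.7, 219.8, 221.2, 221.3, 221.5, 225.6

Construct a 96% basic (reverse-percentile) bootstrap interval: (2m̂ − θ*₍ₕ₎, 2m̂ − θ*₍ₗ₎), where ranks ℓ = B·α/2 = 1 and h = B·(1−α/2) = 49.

(200.7, 228.7)

Percentile endpoints at ranks 1 and 49: θ*₍1₎ = 193.5, θ*₍49₎ = 221.5.
Basic interval reflects these around m̂:
  lower = 2 × 211.1 − 221.5 = 200.7
  upper = 2 × 211.1 − 193.5 = 228.7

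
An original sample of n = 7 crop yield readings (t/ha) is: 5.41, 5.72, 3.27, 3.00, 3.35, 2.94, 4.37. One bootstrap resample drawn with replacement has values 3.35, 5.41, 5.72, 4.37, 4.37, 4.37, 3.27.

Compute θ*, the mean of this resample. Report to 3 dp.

Mean = (3.35 + 5.41 + 5.72 + 4.37 + 4.37 + 4.37 + 3.27) / 7 = 30.860 / 7 = 4.409

θ* = 4.409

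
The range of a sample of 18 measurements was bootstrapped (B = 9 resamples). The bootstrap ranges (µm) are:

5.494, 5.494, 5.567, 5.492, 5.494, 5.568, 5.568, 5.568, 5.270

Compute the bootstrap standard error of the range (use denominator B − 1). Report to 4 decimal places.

Bootstrap SE is the standard deviation of the 9 replicate ranges.
Mean of replicates: (5.494 + 5.494 + 5.567 + 5.492 + 5.494 + 5.568 + 5.568 + 5.568 + 5.270) / 9 = 49.51500 / 9 = 5.50167
Sum of squared deviations: (−0.00767)² + (−0.00767)² + (+0.06533)² + (−0.00967)² + (−0.00767)² + (+0.06633)² + (+0.06633)² + (+0.06633)² + (−0.23167)² = 0.07141
Variance = 0.07141 / 8 = 0.00893
SE* = √0.00893

SE* = 0.0945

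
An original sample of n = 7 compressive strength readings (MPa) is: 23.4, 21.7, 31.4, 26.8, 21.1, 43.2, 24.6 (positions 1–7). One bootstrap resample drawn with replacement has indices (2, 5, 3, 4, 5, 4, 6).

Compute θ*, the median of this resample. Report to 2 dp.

θ* = 26.80

Resample values: 21.7, 21.1, 31.4, 26.8, 21.1, 26.8, 43.2.
Sorted: 21.1, 21.1, 21.7, 26.8, 26.8, 31.4, 43.2
Median = middle value = 26.80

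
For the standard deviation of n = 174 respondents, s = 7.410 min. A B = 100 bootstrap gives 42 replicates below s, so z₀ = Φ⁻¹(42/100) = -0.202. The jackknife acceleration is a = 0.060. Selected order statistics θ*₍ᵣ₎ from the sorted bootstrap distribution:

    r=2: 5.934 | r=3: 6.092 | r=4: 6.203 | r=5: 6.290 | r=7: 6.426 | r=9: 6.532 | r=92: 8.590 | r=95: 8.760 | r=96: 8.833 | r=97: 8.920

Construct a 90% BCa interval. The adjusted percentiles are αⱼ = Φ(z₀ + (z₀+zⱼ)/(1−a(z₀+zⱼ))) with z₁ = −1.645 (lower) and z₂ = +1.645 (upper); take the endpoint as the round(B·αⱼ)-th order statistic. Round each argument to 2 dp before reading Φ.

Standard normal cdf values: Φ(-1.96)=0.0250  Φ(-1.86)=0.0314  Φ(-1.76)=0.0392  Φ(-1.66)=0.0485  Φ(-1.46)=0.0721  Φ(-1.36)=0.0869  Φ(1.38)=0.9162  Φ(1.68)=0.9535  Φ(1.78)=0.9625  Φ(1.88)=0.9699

Lower: z₀ + z₁ = -0.202 + (-1.645) = -1.847; 1 − a(z₀+z₁) = 1 − (0.060)(-1.847) = 1.1108; argument = -0.202 + (-1.847)/1.1108 = -1.8647 → -1.86.
α₁ = Φ(-1.86) = 0.0314; rank = round(100 × 0.0314) = 3; θ*₍3₎ = 6.092.
Upper: z₀ + z₂ = 1.443; 1 − a(z₀+z₂) = 0.9134; argument = 1.3778 → 1.38; α₂ = 0.9162; rank = 92; θ*₍92₎ = 8.590.

(6.092, 8.590)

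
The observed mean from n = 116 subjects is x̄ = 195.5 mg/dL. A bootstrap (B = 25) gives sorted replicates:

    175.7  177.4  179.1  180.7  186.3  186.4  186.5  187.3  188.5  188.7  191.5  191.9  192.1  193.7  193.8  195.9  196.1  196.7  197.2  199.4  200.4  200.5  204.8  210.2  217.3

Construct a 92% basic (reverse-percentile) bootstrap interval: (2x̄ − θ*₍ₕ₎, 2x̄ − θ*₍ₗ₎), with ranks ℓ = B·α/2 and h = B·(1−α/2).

Percentile endpoints at ranks 1 and 24: θ*₍1₎ = 175.7, θ*₍24₎ = 210.2.
Basic interval reflects these around x̄:
  lower = 2 × 195.5 − 210.2 = 180.8
  upper = 2 × 195.5 − 175.7 = 215.3

(180.8, 215.3)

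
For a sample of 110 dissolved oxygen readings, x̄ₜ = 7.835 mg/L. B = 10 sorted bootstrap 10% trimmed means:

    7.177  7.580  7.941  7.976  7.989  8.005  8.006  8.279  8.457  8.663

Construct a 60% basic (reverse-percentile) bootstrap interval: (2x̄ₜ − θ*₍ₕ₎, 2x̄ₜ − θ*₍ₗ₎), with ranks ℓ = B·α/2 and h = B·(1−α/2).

(7.391, 8.090)

Percentile endpoints at ranks 2 and 8: θ*₍2₎ = 7.580, θ*₍8₎ = 8.279.
Basic interval reflects these around x̄ₜ:
  lower = 2 × 7.835 − 8.279 = 7.391
  upper = 2 × 7.835 − 7.580 = 8.090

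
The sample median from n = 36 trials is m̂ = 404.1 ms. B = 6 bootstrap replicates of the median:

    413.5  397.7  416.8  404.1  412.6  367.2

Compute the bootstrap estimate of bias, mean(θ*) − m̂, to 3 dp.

mean(θ*) = (413.5 + 397.7 + 416.8 + 404.1 + 412.6 + 367.2) / 6 = 401.9833
bias = 401.9833 − 404.1

bias = −2.117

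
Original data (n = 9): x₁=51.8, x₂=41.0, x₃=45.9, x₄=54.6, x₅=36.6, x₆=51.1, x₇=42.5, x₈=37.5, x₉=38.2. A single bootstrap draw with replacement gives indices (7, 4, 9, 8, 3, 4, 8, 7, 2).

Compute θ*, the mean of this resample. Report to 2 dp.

θ* = 43.81

Resample values: 42.5, 54.6, 38.2, 37.5, 45.9, 54.6, 37.5, 42.5, 41.0.
Mean = (42.5 + 54.6 + 38.2 + 37.5 + 45.9 + 54.6 + 37.5 + 42.5 + 41.0) / 9 = 394.30 / 9 = 43.81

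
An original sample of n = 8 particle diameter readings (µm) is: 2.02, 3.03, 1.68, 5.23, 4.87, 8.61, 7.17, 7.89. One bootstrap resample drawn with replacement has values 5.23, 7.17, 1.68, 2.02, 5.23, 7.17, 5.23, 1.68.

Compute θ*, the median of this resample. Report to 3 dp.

θ* = 5.230

Sorted: 1.68, 1.68, 2.02, 5.23, 5.23, 5.23, 7.17, 7.17
Median = average of the two middle values = 5.230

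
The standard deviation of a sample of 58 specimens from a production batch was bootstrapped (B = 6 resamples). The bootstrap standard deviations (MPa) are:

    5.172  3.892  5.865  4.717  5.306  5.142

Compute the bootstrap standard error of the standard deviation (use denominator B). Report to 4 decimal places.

Bootstrap SE is the standard deviation of the 6 replicate standard deviations.
Mean of replicates: (5.172 + 3.892 + 5.865 + 4.717 + 5.306 + 5.142) / 6 = 30.09400 / 6 = 5.01567
Sum of squared deviations: (+0.15633)² + (−1.12367)² + (+0.84933)² + (−0.29867)² + (+0.29033)² + (+0.12633)² = 2.19789
Variance = 2.19789 / 6 = 0.36631
SE* = √0.36631

SE* = 0.6052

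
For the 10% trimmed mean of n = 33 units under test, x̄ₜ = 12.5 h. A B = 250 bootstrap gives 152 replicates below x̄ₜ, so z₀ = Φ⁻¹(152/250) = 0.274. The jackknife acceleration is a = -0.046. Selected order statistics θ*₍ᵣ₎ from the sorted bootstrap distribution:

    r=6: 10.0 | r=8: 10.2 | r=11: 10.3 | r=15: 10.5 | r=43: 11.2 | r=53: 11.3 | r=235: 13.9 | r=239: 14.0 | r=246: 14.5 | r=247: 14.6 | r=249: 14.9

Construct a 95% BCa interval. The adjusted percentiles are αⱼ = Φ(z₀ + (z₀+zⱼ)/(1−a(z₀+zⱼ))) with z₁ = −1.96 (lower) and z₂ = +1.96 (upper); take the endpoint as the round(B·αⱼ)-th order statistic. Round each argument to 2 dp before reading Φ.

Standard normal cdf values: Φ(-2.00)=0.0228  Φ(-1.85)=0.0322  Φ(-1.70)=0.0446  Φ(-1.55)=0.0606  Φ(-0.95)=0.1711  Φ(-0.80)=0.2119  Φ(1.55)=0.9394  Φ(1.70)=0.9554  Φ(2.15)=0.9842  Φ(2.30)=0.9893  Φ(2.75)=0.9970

Lower: z₀ + z₁ = 0.274 + (-1.960) = -1.686; 1 − a(z₀+z₁) = 1 − (-0.046)(-1.686) = 0.9224; argument = 0.274 + (-1.686)/0.9224 = -1.5538 → -1.55.
α₁ = Φ(-1.55) = 0.0606; rank = round(250 × 0.0606) = 15; θ*₍15₎ = 10.5.
Upper: z₀ + z₂ = 2.234; 1 − a(z₀+z₂) = 1.1028; argument = 2.2998 → 2.30; α₂ = 0.9893; rank = 247; θ*₍247₎ = 14.6.

(10.5, 14.6)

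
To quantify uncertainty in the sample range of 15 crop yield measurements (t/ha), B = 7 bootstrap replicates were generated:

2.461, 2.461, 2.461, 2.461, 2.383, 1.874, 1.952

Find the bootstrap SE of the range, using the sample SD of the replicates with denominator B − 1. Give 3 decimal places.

SE* = 0.262

Bootstrap SE is the standard deviation of the 7 replicate ranges.
Mean of replicates: (2.461 + 2.461 + 2.461 + 2.461 + 2.383 + 1.874 + 1.952) / 7 = 16.0530 / 7 = 2.2933
Sum of squared deviations: (+0.1677)² + (+0.1677)² + (+0.1677)² + (+0.1677)² + (+0.0897)² + (−0.4193)² + (−0.3413)² = 0.4128
Variance = 0.4128 / 6 = 0.0688
SE* = √0.0688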